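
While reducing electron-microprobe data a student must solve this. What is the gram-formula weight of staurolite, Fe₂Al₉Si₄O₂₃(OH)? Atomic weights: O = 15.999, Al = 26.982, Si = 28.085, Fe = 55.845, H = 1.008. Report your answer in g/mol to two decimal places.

Fe: 2 × 55.845 = 111.6900
Al: 9 × 26.982 = 242.8380
Si: 4 × 28.085 = 112.3400
O: 24 × 15.999 = 383.9760
H: 1 × 1.008 = 1.0080
Summing the contributions gives the formula mass.

851.85 g/mol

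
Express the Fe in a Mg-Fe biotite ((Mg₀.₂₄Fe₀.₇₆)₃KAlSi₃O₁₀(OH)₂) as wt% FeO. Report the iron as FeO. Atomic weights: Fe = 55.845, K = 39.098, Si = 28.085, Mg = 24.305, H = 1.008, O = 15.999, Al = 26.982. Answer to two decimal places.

Molar mass of (Mg₀.₂₄Fe₀.₇₆)₃KAlSi₃O₁₀(OH)₂ = 0.72×24.305 + 2.28×55.845 + 1×39.098 + 1×26.982 + 3×28.085 + 12×15.999 + 2×1.008 = 489.165 g/mol.
Each formula unit contains 2.28 Fe, equivalent to 2.28/1 = 2.2800 mol FeO.
M(FeO) = 1×55.845 + 1×15.999 = 71.844 g/mol.
Mass of FeO per formula unit = 2.2800 × 71.844 = 163.804 g.
FeO wt% = 163.804 / 489.165 × 100 = 33.49%.

33.49 wt%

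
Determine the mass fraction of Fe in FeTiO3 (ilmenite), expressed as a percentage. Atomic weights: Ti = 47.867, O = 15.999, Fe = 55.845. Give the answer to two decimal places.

Formula mass = 1*55.845 + 1*47.867 + 3*15.999 = 151.709 g/mol, of which 55.845 g is Fe.
So Fe makes up 55.845/151.709 = 0.3681 of the mass, i.e. 36.81%.

36.81 wt%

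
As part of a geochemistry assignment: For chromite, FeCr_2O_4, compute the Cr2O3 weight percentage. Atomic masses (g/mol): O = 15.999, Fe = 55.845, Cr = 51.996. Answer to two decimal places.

Formula mass = 223.833 g/mol.
2 Cr → 1.0000 mol Cr2O3 per formula unit; M(Cr2O3) = 151.989, so Cr2O3 mass = 151.989 g.
151.989/223.833 × 100 = 67.90 wt%.

67.90 wt%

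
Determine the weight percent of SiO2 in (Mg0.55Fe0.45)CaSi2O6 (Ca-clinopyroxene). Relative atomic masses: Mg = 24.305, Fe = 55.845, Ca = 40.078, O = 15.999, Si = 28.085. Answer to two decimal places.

M((Mg0.55Fe0.45)CaSi2O6) = 230.740 g/mol; M(SiO2) = 60.083 g/mol.
Moles SiO2 per formula unit = 2 Si ÷ 1 = 2.0000.
SiO2 fraction = (2.0000 × 60.083) / 230.740 = 120.166/230.740 = 0.5208.

52.08 wt%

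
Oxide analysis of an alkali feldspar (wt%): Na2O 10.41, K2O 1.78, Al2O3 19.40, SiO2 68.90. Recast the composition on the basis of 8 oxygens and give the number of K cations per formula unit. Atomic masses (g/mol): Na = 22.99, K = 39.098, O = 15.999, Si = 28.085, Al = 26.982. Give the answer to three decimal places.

10.41 wt% Na2O ÷ 61.979 g/mol = 0.16796 mol, giving 0.33592 Na and 0.16796 O.
1.78 wt% K2O ÷ 94.195 g/mol = 0.01890 mol, giving 0.03780 K and 0.01890 O.
19.40 wt% Al2O3 ÷ 101.961 g/mol = 0.19027 mol, giving 0.38054 Al and 0.57081 O.
68.90 wt% SiO2 ÷ 60.083 g/mol = 1.14675 mol, giving 1.14675 Si and 2.29350 O.
Oxygen sums to 3.05117; scaling by 8/3.05117 = 2.62195 puts the formula on 8 O.
K: 0.03780 × 2.62195 = 0.099 atoms per formula unit.

0.099 K apfu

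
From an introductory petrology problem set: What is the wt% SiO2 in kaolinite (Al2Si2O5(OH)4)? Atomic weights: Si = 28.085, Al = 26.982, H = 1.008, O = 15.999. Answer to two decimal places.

46.55 wt%

Molar mass of Al2Si2O5(OH)4 = 2·26.982 + 2·28.085 + 9·15.999 + 4·1.008 = 258.157 g/mol.
Each formula unit contains 2 Si, equivalent to 2/1 = 2.0000 mol SiO2.
M(SiO2) = 1×28.085 + 2×15.999 = 60.083 g/mol.
Mass of SiO2 per formula unit = 2.0000 × 60.083 = 120.166 g.
SiO2 wt% = 120.166 / 258.157 × 100 = 46.55%.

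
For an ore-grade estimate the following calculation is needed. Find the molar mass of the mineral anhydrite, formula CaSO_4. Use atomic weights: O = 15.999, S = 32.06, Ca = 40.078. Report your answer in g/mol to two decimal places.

Ca: 1 × 40.078 = 40.0780
S: 1 × 32.06 = 32.0600
O: 4 × 15.999 = 63.9960
Summing the contributions gives the formula mass.

136.13 g/mol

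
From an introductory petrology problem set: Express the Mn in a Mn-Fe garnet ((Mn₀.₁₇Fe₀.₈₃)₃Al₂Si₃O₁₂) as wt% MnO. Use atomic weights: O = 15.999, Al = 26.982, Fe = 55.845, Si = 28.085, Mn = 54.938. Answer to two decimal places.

M((Mn₀.₁₇Fe₀.₈₃)₃Al₂Si₃O₁₂) = 497.279 g/mol; M(MnO) = 70.937 g/mol.
Moles MnO per formula unit = 0.51 Mn ÷ 1 = 0.5100.
MnO fraction = (0.5100 × 70.937) / 497.279 = 36.178/497.279 = 0.0728.

7.28 wt%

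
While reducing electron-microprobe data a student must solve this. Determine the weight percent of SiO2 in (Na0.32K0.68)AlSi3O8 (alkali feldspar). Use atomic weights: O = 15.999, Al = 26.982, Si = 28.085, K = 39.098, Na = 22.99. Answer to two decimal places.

65.98 wt%

Molar mass of (Na0.32K0.68)AlSi3O8 = 0.32·22.99 + 0.68·39.098 + 1·26.982 + 3·28.085 + 8·15.999 = 273.172 g/mol.
Each formula unit contains 3 Si, equivalent to 3/1 = 3.0000 mol SiO2.
M(SiO2) = 1×28.085 + 2×15.999 = 60.083 g/mol.
Mass of SiO2 per formula unit = 3.0000 × 60.083 = 180.249 g.
SiO2 wt% = 180.249 / 273.172 × 100 = 65.98%.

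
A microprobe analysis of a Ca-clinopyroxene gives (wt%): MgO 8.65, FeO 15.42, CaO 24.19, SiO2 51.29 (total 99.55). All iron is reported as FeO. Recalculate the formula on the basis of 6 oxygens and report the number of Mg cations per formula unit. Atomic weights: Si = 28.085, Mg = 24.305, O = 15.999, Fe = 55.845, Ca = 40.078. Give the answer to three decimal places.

MgO: 8.65/40.304 = 0.21462 mol → 0.21462 mol Mg, 0.21462 mol O.
FeO: 15.42/71.844 = 0.21463 mol → 0.21463 mol Fe, 0.21463 mol O.
CaO: 24.19/56.077 = 0.43137 mol → 0.43137 mol Ca, 0.43137 mol O.
SiO2: 51.29/60.083 = 0.85365 mol → 0.85365 mol Si, 1.70730 mol O.
Total oxygen = 2.56792 mol. Normalization factor = 6/2.56792 = 2.33652.
Mg per 6 O = 0.21462 × 2.33652 = 0.501.

0.501 Mg apfu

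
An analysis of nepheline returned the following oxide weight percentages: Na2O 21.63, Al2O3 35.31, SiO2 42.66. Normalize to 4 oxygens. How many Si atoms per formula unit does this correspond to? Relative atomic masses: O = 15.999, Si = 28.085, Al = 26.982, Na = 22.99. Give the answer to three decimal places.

Na2O (M=61.979): mol = 0.34899; Na = 0.69798, O = 0.34899.
Al2O3 (M=101.961): mol = 0.34631; Al = 0.69262, O = 1.03893.
SiO2 (M=60.083): mol = 0.71002; Si = 0.71002, O = 1.42004.
ΣO = 2.80796; factor = 4/ΣO = 1.42452.
Si apfu = 0.71002 × 1.42452 = 1.011.

1.011 Si apfu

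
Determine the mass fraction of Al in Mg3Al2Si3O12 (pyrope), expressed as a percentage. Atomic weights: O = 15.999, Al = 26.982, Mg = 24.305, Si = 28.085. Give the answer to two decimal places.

Formula mass = 3×24.305 + 2×26.982 + 3×28.085 + 12×15.999 = 403.122 g/mol, of which 53.964 g is Al.
So Al makes up 53.964/403.122 = 0.1339 of the mass, i.e. 13.39%.

13.39 weight percent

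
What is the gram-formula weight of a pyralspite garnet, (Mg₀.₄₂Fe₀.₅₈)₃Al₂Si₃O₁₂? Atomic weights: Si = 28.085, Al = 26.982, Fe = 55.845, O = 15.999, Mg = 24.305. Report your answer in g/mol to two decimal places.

M = 1.26·24.305 + 1.74·55.845 + 2·26.982 + 3·28.085 + 12·15.999

458.00 g/mol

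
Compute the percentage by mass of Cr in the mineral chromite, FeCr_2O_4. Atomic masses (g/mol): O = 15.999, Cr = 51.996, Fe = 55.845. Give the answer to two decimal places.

M(FeCr_2O_4) = 223.833 g/mol.
Cr contributes 2 × 51.996 = 103.992 g per mole.
103.992/223.833 = 0.4646 → 46.46%.

46.46 wt%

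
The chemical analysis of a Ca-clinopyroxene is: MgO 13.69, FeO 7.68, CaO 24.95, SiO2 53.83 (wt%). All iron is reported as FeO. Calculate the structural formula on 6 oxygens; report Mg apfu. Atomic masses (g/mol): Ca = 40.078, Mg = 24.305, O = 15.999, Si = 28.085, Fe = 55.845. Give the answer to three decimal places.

0.760 Mg apfu

13.69 wt% MgO ÷ 40.304 g/mol = 0.33967 mol, giving 0.33967 Mg and 0.33967 O.
7.68 wt% FeO ÷ 71.844 g/mol = 0.10690 mol, giving 0.10690 Fe and 0.10690 O.
24.95 wt% CaO ÷ 56.077 g/mol = 0.44492 mol, giving 0.44492 Ca and 0.44492 O.
53.83 wt% SiO2 ÷ 60.083 g/mol = 0.89593 mol, giving 0.89593 Si and 1.79186 O.
Oxygen sums to 2.68335; scaling by 6/2.68335 = 2.23601 puts the formula on 6 O.
Mg: 0.33967 × 2.23601 = 0.760 atoms per formula unit.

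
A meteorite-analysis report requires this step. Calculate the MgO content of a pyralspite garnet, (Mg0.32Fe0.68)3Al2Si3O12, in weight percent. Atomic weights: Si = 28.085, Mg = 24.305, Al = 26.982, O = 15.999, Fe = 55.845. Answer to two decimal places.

Formula mass = 467.464 g/mol.
0.96 Mg → 0.9600 mol MgO per formula unit; M(MgO) = 40.304, so MgO mass = 38.692 g.
38.692/467.464 × 100 = 8.28 wt%.

8.28 wt%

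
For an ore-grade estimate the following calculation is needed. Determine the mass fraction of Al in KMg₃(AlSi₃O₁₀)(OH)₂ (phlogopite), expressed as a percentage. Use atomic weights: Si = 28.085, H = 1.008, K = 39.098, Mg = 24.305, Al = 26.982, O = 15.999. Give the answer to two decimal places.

M(KMg₃(AlSi₃O₁₀)(OH)₂) = 417.254 g/mol.
Al contributes 1 × 26.982 = 26.982 g per mole.
26.982/417.254 = 0.0647 → 6.47%.

6.47 mass %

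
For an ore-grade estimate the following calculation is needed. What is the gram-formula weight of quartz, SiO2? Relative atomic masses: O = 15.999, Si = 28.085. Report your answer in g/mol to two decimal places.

M = 1·28.085 + 2·15.999

60.08 g/mol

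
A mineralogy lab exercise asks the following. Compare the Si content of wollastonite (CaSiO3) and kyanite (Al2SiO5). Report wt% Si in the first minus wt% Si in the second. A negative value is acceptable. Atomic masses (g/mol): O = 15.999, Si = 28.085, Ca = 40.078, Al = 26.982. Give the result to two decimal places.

6.85 percentage points

Si in CaSiO3: molar mass 116.160 g/mol; 1×28.085 = 28.085 g → 24.18 wt%.
Si in Al2SiO5: molar mass 162.044 g/mol; 1×28.085 = 28.085 g → 17.33 wt%.
Difference = 24.18 − 17.33 = 6.85 percentage points.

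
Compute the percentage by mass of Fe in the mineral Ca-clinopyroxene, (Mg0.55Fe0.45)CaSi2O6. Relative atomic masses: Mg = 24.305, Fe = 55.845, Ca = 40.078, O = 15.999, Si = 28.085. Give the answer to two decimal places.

M((Mg0.55Fe0.45)CaSi2O6) = 230.740 g/mol.
Fe contributes 0.45 × 55.845 = 25.130 g per mole.
25.130/230.740 = 0.1089 → 10.89%.

10.89 mass %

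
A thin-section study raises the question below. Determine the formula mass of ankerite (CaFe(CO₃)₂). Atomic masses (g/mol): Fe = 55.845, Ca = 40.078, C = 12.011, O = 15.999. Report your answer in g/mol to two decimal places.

M = 1×40.078 + 1×55.845 + 2×12.011 + 6×15.999

215.94 g/mol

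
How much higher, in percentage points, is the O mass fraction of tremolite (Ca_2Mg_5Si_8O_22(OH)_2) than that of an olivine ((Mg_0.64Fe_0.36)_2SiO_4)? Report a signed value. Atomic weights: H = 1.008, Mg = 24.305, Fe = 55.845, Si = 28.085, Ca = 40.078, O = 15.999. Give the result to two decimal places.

8.10 percentage points

First mineral: 383.976 g O in 812.353 g formula = 47.27 wt% O.
Second mineral: 63.996 g O in 163.400 g formula = 39.17 wt% O.
47.27% − 39.17% gives a difference of 8.10 percentage points.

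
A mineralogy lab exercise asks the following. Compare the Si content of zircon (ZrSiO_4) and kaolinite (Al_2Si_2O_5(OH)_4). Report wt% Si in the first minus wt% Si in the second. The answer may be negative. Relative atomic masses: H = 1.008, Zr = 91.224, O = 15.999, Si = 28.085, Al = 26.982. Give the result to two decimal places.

-6.44 percentage points

Si in ZrSiO_4: molar mass 183.305 g/mol; 1×28.085 = 28.085 g → 15.32 wt%.
Si in Al_2Si_2O_5(OH)_4: molar mass 258.157 g/mol; 2×28.085 = 56.170 g → 21.76 wt%.
Difference = 15.32 − 21.76 = -6.44 percentage points.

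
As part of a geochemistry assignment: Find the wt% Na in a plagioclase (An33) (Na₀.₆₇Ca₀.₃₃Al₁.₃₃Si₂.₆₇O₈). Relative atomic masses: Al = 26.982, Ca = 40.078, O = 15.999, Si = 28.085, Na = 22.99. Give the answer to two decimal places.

M(Na₀.₆₇Ca₀.₃₃Al₁.₃₃Si₂.₆₇O₈) = 267.494 g/mol.
Na contributes 0.67 × 22.99 = 15.403 g per mole.
15.403/267.494 = 0.0576 → 5.76%.

5.76 mass %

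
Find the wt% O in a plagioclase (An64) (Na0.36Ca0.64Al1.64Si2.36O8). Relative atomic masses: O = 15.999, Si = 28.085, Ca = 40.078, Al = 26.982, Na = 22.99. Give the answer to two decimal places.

M(Na0.36Ca0.64Al1.64Si2.36O8) = 272.449 g/mol.
O contributes 8 × 15.999 = 127.992 g per mole.
127.992/272.449 = 0.4698 → 46.98%.

46.98 weight percent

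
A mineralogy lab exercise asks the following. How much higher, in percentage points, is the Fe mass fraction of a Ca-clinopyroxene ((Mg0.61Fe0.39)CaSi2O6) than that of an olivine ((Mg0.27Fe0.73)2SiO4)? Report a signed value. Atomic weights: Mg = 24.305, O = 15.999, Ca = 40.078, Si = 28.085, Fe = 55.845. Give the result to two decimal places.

M((Mg0.61Fe0.39)CaSi2O6) = 228.848 g/mol, so wt% Fe = 21.780/228.848 × 100 = 9.52%.
M((Mg0.27Fe0.73)2SiO4) = 186.739 g/mol, so wt% Fe = 81.534/186.739 × 100 = 43.66%.
9.52 − 43.66 = -34.14 pp.

-34.14 percentage points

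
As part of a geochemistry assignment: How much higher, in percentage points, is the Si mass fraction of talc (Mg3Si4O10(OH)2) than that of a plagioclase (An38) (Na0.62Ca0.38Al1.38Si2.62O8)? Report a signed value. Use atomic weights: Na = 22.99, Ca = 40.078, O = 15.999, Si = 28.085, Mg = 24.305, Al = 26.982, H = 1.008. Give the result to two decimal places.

2.19 percentage points

First mineral: 112.340 g Si in 379.259 g formula = 29.62 wt% Si.
Second mineral: 73.583 g Si in 268.293 g formula = 27.43 wt% Si.
29.62% − 27.43% gives a difference of 2.19 percentage points.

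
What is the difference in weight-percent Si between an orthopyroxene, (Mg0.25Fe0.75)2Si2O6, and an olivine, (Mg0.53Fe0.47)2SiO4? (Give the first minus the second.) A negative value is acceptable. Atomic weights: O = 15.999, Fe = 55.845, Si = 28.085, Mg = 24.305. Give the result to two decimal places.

6.15 percentage points

M((Mg0.25Fe0.75)2Si2O6) = 248.084 g/mol, so wt% Si = 56.170/248.084 × 100 = 22.64%.
M((Mg0.53Fe0.47)2SiO4) = 170.339 g/mol, so wt% Si = 28.085/170.339 × 100 = 16.49%.
22.64 − 16.49 = 6.15 pp.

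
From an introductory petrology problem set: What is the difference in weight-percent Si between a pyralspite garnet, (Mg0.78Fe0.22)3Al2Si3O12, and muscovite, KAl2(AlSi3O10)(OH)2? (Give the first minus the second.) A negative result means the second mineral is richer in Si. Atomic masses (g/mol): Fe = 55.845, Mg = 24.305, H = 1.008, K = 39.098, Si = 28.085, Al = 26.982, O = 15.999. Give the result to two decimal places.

First mineral: 84.255 g Si in 423.938 g formula = 19.87 wt% Si.
Second mineral: 84.255 g Si in 398.303 g formula = 21.15 wt% Si.
19.87% − 21.15% gives a difference of -1.28 percentage points.

-1.28 percentage points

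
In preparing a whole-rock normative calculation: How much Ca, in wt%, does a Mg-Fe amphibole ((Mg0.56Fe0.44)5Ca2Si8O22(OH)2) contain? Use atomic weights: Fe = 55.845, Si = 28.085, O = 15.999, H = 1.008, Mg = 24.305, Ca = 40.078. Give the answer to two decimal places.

9.09 wt%

Molar mass of (Mg0.56Fe0.44)5Ca2Si8O22(OH)2: 2.80*24.305 + 2.20*55.845 + 2*40.078 + 8*28.085 + 24*15.999 + 2*1.008 = 881.741 g/mol.
Mass of Ca per formula unit: 2 × 40.078 = 80.156 g.
Weight fraction Ca = 80.156 / 881.741 = 0.0909.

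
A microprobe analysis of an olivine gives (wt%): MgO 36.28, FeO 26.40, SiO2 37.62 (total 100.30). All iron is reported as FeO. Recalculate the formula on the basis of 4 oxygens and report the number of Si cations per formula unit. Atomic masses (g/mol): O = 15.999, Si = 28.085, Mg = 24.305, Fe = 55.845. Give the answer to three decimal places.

0.994 Si apfu

MgO (M=40.304): mol = 0.90016; Mg = 0.90016, O = 0.90016.
FeO (M=71.844): mol = 0.36746; Fe = 0.36746, O = 0.36746.
SiO2 (M=60.083): mol = 0.62613; Si = 0.62613, O = 1.25226.
ΣO = 2.51988; factor = 4/ΣO = 1.58738.
Si apfu = 0.62613 × 1.58738 = 0.994.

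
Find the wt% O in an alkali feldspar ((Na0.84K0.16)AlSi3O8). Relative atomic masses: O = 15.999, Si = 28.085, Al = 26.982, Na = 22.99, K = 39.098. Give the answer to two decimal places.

Formula mass = 0.84×22.99 + 0.16×39.098 + 1×26.982 + 3×28.085 + 8×15.999 = 264.796 g/mol, of which 127.992 g is O.
So O makes up 127.992/264.796 = 0.4834 of the mass, i.e. 48.34%.

48.34 wt%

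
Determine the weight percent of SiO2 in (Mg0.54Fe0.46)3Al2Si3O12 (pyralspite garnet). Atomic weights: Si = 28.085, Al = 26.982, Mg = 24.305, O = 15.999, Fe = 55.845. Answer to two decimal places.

40.36 wt%

Molar mass of (Mg0.54Fe0.46)3Al2Si3O12 = 1.62×24.305 + 1.38×55.845 + 2×26.982 + 3×28.085 + 12×15.999 = 446.647 g/mol.
Each formula unit contains 3 Si, equivalent to 3/1 = 3.0000 mol SiO2.
M(SiO2) = 1×28.085 + 2×15.999 = 60.083 g/mol.
Mass of SiO2 per formula unit = 3.0000 × 60.083 = 180.249 g.
SiO2 wt% = 180.249 / 446.647 × 100 = 40.36%.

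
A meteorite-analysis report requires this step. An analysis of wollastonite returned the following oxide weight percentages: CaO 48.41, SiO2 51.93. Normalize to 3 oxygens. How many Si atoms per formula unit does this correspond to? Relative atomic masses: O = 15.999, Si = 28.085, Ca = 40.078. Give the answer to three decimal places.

1.000 Si apfu

CaO: 48.41/56.077 = 0.86328 mol → 0.86328 mol Ca, 0.86328 mol O.
SiO2: 51.93/60.083 = 0.86430 mol → 0.86430 mol Si, 1.72860 mol O.
Total oxygen = 2.59188 mol. Normalization factor = 3/2.59188 = 1.15746.
Si per 3 O = 0.86430 × 1.15746 = 1.000.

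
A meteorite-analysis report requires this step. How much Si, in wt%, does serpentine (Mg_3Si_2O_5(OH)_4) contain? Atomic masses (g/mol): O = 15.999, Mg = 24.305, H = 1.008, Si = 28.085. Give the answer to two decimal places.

Molar mass of Mg_3Si_2O_5(OH)_4: 3×24.305 + 2×28.085 + 9×15.999 + 4×1.008 = 277.108 g/mol.
Mass of Si per formula unit: 2 × 28.085 = 56.170 g.
Weight fraction Si = 56.170 / 277.108 = 0.2027.

20.27 wt%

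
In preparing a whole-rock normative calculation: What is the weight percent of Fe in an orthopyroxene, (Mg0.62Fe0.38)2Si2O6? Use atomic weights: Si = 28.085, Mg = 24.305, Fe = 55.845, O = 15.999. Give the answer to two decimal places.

Formula mass = 1.24·24.305 + 0.76·55.845 + 2·28.085 + 6·15.999 = 224.744 g/mol, of which 42.442 g is Fe.
So Fe makes up 42.442/224.744 = 0.1888 of the mass, i.e. 18.88%.

18.88 wt%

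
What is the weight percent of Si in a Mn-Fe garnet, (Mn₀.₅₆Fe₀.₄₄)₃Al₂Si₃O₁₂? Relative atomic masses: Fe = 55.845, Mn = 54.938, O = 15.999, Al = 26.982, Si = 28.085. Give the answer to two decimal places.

16.98 mass %

Molar mass of (Mn₀.₅₆Fe₀.₄₄)₃Al₂Si₃O₁₂: 1.68×54.938 + 1.32×55.845 + 2×26.982 + 3×28.085 + 12×15.999 = 496.218 g/mol.
Mass of Si per formula unit: 3 × 28.085 = 84.255 g.
Weight fraction Si = 84.255 / 496.218 = 0.1698.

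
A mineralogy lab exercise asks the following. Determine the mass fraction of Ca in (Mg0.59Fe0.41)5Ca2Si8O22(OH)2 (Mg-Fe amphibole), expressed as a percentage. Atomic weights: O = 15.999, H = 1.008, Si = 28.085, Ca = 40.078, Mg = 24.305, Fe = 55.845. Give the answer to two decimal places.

Molar mass of (Mg0.59Fe0.41)5Ca2Si8O22(OH)2: 2.95·24.305 + 2.05·55.845 + 2·40.078 + 8·28.085 + 24·15.999 + 2·1.008 = 877.010 g/mol.
Mass of Ca per formula unit: 2 × 40.078 = 80.156 g.
Weight fraction Ca = 80.156 / 877.010 = 0.0914.

9.14 mass %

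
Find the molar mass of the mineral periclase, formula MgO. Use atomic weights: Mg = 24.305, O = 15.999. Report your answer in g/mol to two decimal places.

Mg: 1 × 24.305 = 24.3050
O: 1 × 15.999 = 15.9990
Summing the contributions gives the formula mass.

40.30 g/mol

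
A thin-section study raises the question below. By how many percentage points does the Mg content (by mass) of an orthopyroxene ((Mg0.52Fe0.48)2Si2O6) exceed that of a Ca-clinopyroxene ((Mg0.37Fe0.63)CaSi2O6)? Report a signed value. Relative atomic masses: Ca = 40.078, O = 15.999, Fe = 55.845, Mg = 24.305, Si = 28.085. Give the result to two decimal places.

7.14 percentage points

First mineral: 25.277 g Mg in 231.052 g formula = 10.94 wt% Mg.
Second mineral: 8.993 g Mg in 236.417 g formula = 3.80 wt% Mg.
10.94% − 3.80% gives a difference of 7.14 percentage points.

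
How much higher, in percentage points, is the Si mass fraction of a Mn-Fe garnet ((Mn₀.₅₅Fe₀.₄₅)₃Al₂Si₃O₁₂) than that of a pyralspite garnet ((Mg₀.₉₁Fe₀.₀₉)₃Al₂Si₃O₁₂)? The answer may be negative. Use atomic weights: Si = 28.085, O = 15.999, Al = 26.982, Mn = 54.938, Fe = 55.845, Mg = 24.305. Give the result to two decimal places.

-3.49 percentage points

First mineral: 84.255 g Si in 496.245 g formula = 16.98 wt% Si.
Second mineral: 84.255 g Si in 411.638 g formula = 20.47 wt% Si.
16.98% − 20.47% gives a difference of -3.49 percentage points.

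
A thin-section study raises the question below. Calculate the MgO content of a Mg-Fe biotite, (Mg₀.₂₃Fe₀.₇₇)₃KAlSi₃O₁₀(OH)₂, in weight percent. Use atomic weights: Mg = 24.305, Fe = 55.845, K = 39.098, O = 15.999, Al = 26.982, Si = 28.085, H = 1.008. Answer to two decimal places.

M((Mg₀.₂₃Fe₀.₇₇)₃KAlSi₃O₁₀(OH)₂) = 490.111 g/mol; M(MgO) = 40.304 g/mol.
Moles MgO per formula unit = 0.69 Mg ÷ 1 = 0.6900.
MgO fraction = (0.6900 × 40.304) / 490.111 = 27.810/490.111 = 0.0567.

5.67 wt%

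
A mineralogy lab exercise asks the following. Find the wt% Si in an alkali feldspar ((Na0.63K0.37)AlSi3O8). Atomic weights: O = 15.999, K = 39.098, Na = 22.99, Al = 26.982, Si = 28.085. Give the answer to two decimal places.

31.42 weight percent

Formula mass = 0.63*22.99 + 0.37*39.098 + 1*26.982 + 3*28.085 + 8*15.999 = 268.179 g/mol, of which 84.255 g is Si.
So Si makes up 84.255/268.179 = 0.3142 of the mass, i.e. 31.42%.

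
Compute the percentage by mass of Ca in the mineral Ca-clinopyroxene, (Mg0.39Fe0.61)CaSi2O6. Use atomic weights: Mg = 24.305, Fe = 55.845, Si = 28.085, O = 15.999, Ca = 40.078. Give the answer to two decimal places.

Formula mass = 0.39*24.305 + 0.61*55.845 + 1*40.078 + 2*28.085 + 6*15.999 = 235.786 g/mol, of which 40.078 g is Ca.
So Ca makes up 40.078/235.786 = 0.1700 of the mass, i.e. 17.00%.

17.00 weight percent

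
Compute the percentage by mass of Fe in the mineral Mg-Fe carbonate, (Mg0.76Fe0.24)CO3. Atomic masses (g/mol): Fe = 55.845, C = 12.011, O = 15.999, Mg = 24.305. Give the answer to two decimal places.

14.59 wt%

M((Mg0.76Fe0.24)CO3) = 91.883 g/mol.
Fe contributes 0.24 × 55.845 = 13.403 g per mole.
13.403/91.883 = 0.1459 → 14.59%.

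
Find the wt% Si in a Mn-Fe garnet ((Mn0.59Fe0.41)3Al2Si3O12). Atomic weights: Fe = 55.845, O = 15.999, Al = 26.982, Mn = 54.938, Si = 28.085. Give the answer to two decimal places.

16.98 weight percent

Molar mass of (Mn0.59Fe0.41)3Al2Si3O12: 1.77×54.938 + 1.23×55.845 + 2×26.982 + 3×28.085 + 12×15.999 = 496.137 g/mol.
Mass of Si per formula unit: 3 × 28.085 = 84.255 g.
Weight fraction Si = 84.255 / 496.137 = 0.1698.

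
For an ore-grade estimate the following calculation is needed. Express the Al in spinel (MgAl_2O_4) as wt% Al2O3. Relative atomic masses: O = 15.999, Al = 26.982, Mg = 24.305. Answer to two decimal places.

71.67 wt%

Molar mass of MgAl_2O_4 = 1*24.305 + 2*26.982 + 4*15.999 = 142.265 g/mol.
Each formula unit contains 2 Al, equivalent to 2/2 = 1.0000 mol Al2O3.
M(Al2O3) = 2×26.982 + 3×15.999 = 101.961 g/mol.
Mass of Al2O3 per formula unit = 1.0000 × 101.961 = 101.961 g.
Al2O3 wt% = 101.961 / 142.265 × 100 = 71.67%.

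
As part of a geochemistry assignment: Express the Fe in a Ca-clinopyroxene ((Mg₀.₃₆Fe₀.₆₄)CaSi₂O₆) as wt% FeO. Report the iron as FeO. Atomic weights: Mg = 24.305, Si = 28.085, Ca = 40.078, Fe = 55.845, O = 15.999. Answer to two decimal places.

Formula mass = 236.733 g/mol.
0.64 Fe → 0.6400 mol FeO per formula unit; M(FeO) = 71.844, so FeO mass = 45.980 g.
45.980/236.733 × 100 = 19.42 wt%.

19.42 wt%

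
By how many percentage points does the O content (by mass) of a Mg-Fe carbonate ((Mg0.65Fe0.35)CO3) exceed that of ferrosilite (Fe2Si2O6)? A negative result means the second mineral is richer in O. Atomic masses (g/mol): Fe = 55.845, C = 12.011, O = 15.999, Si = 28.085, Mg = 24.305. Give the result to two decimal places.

O in (Mg0.65Fe0.35)CO3: molar mass 95.352 g/mol; 3×15.999 = 47.997 g → 50.34 wt%.
O in Fe2Si2O6: molar mass 263.854 g/mol; 6×15.999 = 95.994 g → 36.38 wt%.
Difference = 50.34 − 36.38 = 13.96 percentage points.

13.96 percentage points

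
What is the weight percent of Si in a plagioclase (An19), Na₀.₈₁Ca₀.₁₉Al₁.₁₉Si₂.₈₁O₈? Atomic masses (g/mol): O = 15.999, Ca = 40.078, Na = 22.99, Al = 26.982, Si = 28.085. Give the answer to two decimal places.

Molar mass of Na₀.₈₁Ca₀.₁₉Al₁.₁₉Si₂.₈₁O₈: 0.81·22.99 + 0.19·40.078 + 1.19·26.982 + 2.81·28.085 + 8·15.999 = 265.256 g/mol.
Mass of Si per formula unit: 2.81 × 28.085 = 78.919 g.
Weight fraction Si = 78.919 / 265.256 = 0.2975.

29.75 wt%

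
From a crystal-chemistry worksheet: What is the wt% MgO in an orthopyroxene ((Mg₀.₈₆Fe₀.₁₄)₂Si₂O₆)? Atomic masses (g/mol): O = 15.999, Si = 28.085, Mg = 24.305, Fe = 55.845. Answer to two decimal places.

33.07 wt%

Molar mass of (Mg₀.₈₆Fe₀.₁₄)₂Si₂O₆ = 1.72·24.305 + 0.28·55.845 + 2·28.085 + 6·15.999 = 209.605 g/mol.
Each formula unit contains 1.72 Mg, equivalent to 1.72/1 = 1.7200 mol MgO.
M(MgO) = 1×24.305 + 1×15.999 = 40.304 g/mol.
Mass of MgO per formula unit = 1.7200 × 40.304 = 69.323 g.
MgO wt% = 69.323 / 209.605 × 100 = 33.07%.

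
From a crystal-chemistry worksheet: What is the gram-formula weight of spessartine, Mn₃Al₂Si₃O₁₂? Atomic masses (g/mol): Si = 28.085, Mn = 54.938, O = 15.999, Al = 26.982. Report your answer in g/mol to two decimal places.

495.02 g/mol

The formula mass is the sum 3×54.938 + 2×26.982 + 3×28.085 + 12×15.999.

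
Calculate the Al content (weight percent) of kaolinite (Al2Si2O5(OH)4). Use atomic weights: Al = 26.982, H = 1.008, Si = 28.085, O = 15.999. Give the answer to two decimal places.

20.90 weight percent

Formula mass = 2·26.982 + 2·28.085 + 9·15.999 + 4·1.008 = 258.157 g/mol, of which 53.964 g is Al.
So Al makes up 53.964/258.157 = 0.2090 of the mass, i.e. 20.90%.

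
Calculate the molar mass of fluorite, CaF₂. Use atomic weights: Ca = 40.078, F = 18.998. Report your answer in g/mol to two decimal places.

The formula mass is the sum 1·40.078 + 2·18.998.

78.07 g/mol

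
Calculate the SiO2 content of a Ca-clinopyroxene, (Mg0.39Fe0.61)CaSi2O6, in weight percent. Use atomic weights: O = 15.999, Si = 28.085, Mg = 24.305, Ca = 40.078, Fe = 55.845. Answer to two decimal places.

M((Mg0.39Fe0.61)CaSi2O6) = 235.786 g/mol; M(SiO2) = 60.083 g/mol.
Moles SiO2 per formula unit = 2 Si ÷ 1 = 2.0000.
SiO2 fraction = (2.0000 × 60.083) / 235.786 = 120.166/235.786 = 0.5096.

50.96 wt%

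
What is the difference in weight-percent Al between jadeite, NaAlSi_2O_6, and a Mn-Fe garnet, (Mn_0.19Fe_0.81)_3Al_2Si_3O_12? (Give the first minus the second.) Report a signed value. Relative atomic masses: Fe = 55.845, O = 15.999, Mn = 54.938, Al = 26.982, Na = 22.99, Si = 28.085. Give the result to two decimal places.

First mineral: 26.982 g Al in 202.136 g formula = 13.35 wt% Al.
Second mineral: 53.964 g Al in 497.225 g formula = 10.85 wt% Al.
13.35% − 10.85% gives a difference of 2.50 percentage points.

2.50 percentage points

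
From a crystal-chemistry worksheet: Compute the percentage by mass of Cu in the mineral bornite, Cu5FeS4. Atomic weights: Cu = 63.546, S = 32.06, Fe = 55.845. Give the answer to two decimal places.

Formula mass = 5*63.546 + 1*55.845 + 4*32.06 = 501.815 g/mol, of which 317.730 g is Cu.
So Cu makes up 317.730/501.815 = 0.6332 of the mass, i.e. 63.32%.

63.32 mass %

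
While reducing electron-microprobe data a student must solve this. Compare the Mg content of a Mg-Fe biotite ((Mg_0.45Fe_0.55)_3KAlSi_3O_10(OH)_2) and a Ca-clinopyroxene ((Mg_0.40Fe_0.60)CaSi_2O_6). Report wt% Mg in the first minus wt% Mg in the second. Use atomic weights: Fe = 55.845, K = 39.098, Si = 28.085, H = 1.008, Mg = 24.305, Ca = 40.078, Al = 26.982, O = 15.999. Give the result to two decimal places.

M((Mg_0.45Fe_0.55)_3KAlSi_3O_10(OH)_2) = 469.295 g/mol, so wt% Mg = 32.812/469.295 × 100 = 6.99%.
M((Mg_0.40Fe_0.60)CaSi_2O_6) = 235.471 g/mol, so wt% Mg = 9.722/235.471 × 100 = 4.13%.
6.99 − 4.13 = 2.86 pp.

2.86 percentage points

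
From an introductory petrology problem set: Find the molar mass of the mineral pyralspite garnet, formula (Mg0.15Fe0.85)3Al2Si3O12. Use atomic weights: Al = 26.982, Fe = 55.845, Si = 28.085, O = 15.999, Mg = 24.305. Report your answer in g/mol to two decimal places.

483.55 g/mol

M = 0.45×24.305 + 2.55×55.845 + 2×26.982 + 3×28.085 + 12×15.999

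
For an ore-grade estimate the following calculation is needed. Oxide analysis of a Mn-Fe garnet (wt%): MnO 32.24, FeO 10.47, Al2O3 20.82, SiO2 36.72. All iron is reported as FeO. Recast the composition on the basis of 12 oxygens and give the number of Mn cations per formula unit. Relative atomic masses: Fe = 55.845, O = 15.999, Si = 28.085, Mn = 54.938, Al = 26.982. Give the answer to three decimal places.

2.240 Mn apfu

MnO: 32.24/70.937 = 0.45449 mol → 0.45449 mol Mn, 0.45449 mol O.
FeO: 10.47/71.844 = 0.14573 mol → 0.14573 mol Fe, 0.14573 mol O.
Al2O3: 20.82/101.961 = 0.20420 mol → 0.40840 mol Al, 0.61260 mol O.
SiO2: 36.72/60.083 = 0.61115 mol → 0.61115 mol Si, 1.22230 mol O.
Total oxygen = 2.43512 mol. Normalization factor = 12/2.43512 = 4.92789.
Mn per 12 O = 0.45449 × 4.92789 = 2.240.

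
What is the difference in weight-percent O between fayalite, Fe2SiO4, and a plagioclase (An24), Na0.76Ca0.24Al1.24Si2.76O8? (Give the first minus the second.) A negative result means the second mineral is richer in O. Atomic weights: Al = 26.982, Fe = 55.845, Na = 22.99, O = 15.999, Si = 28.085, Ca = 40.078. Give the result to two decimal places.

O in Fe2SiO4: molar mass 203.771 g/mol; 4×15.999 = 63.996 g → 31.41 wt%.
O in Na0.76Ca0.24Al1.24Si2.76O8: molar mass 266.055 g/mol; 8×15.999 = 127.992 g → 48.11 wt%.
Difference = 31.41 − 48.11 = -16.70 percentage points.

-16.70 percentage points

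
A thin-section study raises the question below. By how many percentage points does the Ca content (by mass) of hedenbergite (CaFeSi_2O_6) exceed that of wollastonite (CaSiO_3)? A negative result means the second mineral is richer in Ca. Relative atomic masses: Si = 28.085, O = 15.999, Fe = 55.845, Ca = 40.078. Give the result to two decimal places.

M(CaFeSi_2O_6) = 248.087 g/mol, so wt% Ca = 40.078/248.087 × 100 = 16.15%.
M(CaSiO_3) = 116.160 g/mol, so wt% Ca = 40.078/116.160 × 100 = 34.50%.
16.15 − 34.50 = -18.35 pp.

-18.35 percentage points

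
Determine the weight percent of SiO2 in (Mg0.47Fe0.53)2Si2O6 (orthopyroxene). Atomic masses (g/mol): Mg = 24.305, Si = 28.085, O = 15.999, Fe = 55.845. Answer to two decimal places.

51.31 wt%

M((Mg0.47Fe0.53)2Si2O6) = 234.206 g/mol; M(SiO2) = 60.083 g/mol.
Moles SiO2 per formula unit = 2 Si ÷ 1 = 2.0000.
SiO2 fraction = (2.0000 × 60.083) / 234.206 = 120.166/234.206 = 0.5131.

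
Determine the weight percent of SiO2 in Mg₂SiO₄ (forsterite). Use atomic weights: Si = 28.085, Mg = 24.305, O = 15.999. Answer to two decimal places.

42.71 wt%

M(Mg₂SiO₄) = 140.691 g/mol; M(SiO2) = 60.083 g/mol.
Moles SiO2 per formula unit = 1 Si ÷ 1 = 1.0000.
SiO2 fraction = (1.0000 × 60.083) / 140.691 = 60.083/140.691 = 0.4271.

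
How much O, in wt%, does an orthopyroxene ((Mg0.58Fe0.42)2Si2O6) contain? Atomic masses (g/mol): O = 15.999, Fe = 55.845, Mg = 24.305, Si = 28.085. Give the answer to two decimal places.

42.24 wt%

Formula mass = 1.16·24.305 + 0.84·55.845 + 2·28.085 + 6·15.999 = 227.268 g/mol, of which 95.994 g is O.
So O makes up 95.994/227.268 = 0.4224 of the mass, i.e. 42.24%.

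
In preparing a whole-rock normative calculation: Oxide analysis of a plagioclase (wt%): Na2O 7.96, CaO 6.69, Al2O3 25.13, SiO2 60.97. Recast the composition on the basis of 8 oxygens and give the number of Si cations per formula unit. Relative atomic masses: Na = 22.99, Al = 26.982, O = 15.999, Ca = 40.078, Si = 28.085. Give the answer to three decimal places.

Na2O (M=61.979): mol = 0.12843; Na = 0.25686, O = 0.12843.
CaO (M=56.077): mol = 0.11930; Ca = 0.11930, O = 0.11930.
Al2O3 (M=101.961): mol = 0.24647; Al = 0.49294, O = 0.73941.
SiO2 (M=60.083): mol = 1.01476; Si = 1.01476, O = 2.02952.
ΣO = 3.01666; factor = 8/ΣO = 2.65194.
Si apfu = 1.01476 × 2.65194 = 2.691.

2.691 Si apfu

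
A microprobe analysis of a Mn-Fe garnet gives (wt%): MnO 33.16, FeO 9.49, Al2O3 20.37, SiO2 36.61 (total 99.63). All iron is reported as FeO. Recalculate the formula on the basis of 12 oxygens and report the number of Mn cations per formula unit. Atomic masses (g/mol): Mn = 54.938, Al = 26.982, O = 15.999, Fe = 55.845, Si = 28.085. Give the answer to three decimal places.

MnO (M=70.937): mol = 0.46746; Mn = 0.46746, O = 0.46746.
FeO (M=71.844): mol = 0.13209; Fe = 0.13209, O = 0.13209.
Al2O3 (M=101.961): mol = 0.19978; Al = 0.39956, O = 0.59934.
SiO2 (M=60.083): mol = 0.60932; Si = 0.60932, O = 1.21864.
ΣO = 2.41753; factor = 12/ΣO = 4.96374.
Mn apfu = 0.46746 × 4.96374 = 2.320.

2.320 Mn apfu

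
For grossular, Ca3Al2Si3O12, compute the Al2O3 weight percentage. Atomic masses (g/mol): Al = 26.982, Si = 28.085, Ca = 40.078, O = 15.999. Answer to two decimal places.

22.64 wt%

Molar mass of Ca3Al2Si3O12 = 3*40.078 + 2*26.982 + 3*28.085 + 12*15.999 = 450.441 g/mol.
Each formula unit contains 2 Al, equivalent to 2/2 = 1.0000 mol Al2O3.
M(Al2O3) = 2×26.982 + 3×15.999 = 101.961 g/mol.
Mass of Al2O3 per formula unit = 1.0000 × 101.961 = 101.961 g.
Al2O3 wt% = 101.961 / 450.441 × 100 = 22.64%.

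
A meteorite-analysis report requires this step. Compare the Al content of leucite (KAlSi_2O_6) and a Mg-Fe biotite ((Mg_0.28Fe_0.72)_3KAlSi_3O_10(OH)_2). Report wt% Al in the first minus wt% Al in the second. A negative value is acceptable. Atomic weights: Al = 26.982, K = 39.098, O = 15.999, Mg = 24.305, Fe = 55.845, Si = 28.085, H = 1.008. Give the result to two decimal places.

M(KAlSi_2O_6) = 218.244 g/mol, so wt% Al = 26.982/218.244 × 100 = 12.36%.
M((Mg_0.28Fe_0.72)_3KAlSi_3O_10(OH)_2) = 485.380 g/mol, so wt% Al = 26.982/485.380 × 100 = 5.56%.
12.36 − 5.56 = 6.80 pp.

6.80 percentage points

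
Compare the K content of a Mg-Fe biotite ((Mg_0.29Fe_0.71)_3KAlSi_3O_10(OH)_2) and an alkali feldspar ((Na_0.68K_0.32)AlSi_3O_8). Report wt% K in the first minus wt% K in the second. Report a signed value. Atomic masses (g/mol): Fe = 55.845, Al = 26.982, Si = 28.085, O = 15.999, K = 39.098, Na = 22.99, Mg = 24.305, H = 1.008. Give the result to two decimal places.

3.39 percentage points

First mineral: 39.098 g K in 484.434 g formula = 8.07 wt% K.
Second mineral: 12.511 g K in 267.374 g formula = 4.68 wt% K.
8.07% − 4.68% gives a difference of 3.39 percentage points.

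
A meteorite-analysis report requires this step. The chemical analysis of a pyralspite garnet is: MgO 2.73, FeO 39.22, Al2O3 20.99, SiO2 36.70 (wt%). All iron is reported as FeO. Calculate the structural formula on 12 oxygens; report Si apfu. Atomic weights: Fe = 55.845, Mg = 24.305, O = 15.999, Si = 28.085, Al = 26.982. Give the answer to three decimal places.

2.73 wt% MgO ÷ 40.304 g/mol = 0.06774 mol, giving 0.06774 Mg and 0.06774 O.
39.22 wt% FeO ÷ 71.844 g/mol = 0.54591 mol, giving 0.54591 Fe and 0.54591 O.
20.99 wt% Al2O3 ÷ 101.961 g/mol = 0.20586 mol, giving 0.41172 Al and 0.61758 O.
36.70 wt% SiO2 ÷ 60.083 g/mol = 0.61082 mol, giving 0.61082 Si and 1.22164 O.
Oxygen sums to 2.45287; scaling by 12/2.45287 = 4.89223 puts the formula on 12 O.
Si: 0.61082 × 4.89223 = 2.988 atoms per formula unit.

2.988 Si apfu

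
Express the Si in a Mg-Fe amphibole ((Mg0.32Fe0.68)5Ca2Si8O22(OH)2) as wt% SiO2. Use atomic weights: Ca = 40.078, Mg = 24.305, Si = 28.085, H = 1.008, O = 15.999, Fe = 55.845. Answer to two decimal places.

52.27 wt%

Molar mass of (Mg0.32Fe0.68)5Ca2Si8O22(OH)2 = 1.60·24.305 + 3.40·55.845 + 2·40.078 + 8·28.085 + 24·15.999 + 2·1.008 = 919.589 g/mol.
Each formula unit contains 8 Si, equivalent to 8/1 = 8.0000 mol SiO2.
M(SiO2) = 1×28.085 + 2×15.999 = 60.083 g/mol.
Mass of SiO2 per formula unit = 8.0000 × 60.083 = 480.664 g.
SiO2 wt% = 480.664 / 919.589 × 100 = 52.27%.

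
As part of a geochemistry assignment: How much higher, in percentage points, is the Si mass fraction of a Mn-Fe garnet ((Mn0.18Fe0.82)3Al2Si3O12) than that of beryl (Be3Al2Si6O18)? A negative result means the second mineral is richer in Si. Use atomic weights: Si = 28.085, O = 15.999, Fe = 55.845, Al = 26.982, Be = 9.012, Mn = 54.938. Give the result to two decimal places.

-14.41 percentage points

M((Mn0.18Fe0.82)3Al2Si3O12) = 497.252 g/mol, so wt% Si = 84.255/497.252 × 100 = 16.94%.
M(Be3Al2Si6O18) = 537.492 g/mol, so wt% Si = 168.510/537.492 × 100 = 31.35%.
16.94 − 31.35 = -14.41 pp.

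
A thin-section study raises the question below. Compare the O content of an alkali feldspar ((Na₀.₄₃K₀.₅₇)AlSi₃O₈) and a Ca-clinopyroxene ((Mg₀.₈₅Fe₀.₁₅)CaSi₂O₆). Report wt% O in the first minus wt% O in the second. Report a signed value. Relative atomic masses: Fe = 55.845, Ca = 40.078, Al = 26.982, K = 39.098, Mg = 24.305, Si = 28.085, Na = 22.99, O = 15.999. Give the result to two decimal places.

3.78 percentage points

M((Na₀.₄₃K₀.₅₇)AlSi₃O₈) = 271.401 g/mol, so wt% O = 127.992/271.401 × 100 = 47.16%.
M((Mg₀.₈₅Fe₀.₁₅)CaSi₂O₆) = 221.278 g/mol, so wt% O = 95.994/221.278 × 100 = 43.38%.
47.16 − 43.38 = 3.78 pp.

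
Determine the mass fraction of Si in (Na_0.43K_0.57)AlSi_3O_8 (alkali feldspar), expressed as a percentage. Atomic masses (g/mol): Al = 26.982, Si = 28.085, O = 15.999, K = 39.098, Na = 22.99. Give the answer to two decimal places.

31.04 wt%

Molar mass of (Na_0.43K_0.57)AlSi_3O_8: 0.43·22.99 + 0.57·39.098 + 1·26.982 + 3·28.085 + 8·15.999 = 271.401 g/mol.
Mass of Si per formula unit: 3 × 28.085 = 84.255 g.
Weight fraction Si = 84.255 / 271.401 = 0.3104.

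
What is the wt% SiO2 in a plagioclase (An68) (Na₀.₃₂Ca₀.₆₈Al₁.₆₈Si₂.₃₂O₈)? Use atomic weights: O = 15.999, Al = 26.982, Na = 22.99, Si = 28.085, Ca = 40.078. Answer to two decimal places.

M(Na₀.₃₂Ca₀.₆₈Al₁.₆₈Si₂.₃₂O₈) = 273.089 g/mol; M(SiO2) = 60.083 g/mol.
Moles SiO2 per formula unit = 2.32 Si ÷ 1 = 2.3200.
SiO2 fraction = (2.3200 × 60.083) / 273.089 = 139.393/273.089 = 0.5104.

51.04 wt%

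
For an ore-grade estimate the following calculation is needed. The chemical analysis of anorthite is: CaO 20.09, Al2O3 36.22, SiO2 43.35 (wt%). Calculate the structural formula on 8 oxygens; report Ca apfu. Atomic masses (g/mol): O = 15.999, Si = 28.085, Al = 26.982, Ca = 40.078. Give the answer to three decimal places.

20.09 wt% CaO ÷ 56.077 g/mol = 0.35826 mol, giving 0.35826 Ca and 0.35826 O.
36.22 wt% Al2O3 ÷ 101.961 g/mol = 0.35523 mol, giving 0.71046 Al and 1.06569 O.
43.35 wt% SiO2 ÷ 60.083 g/mol = 0.72150 mol, giving 0.72150 Si and 1.44300 O.
Oxygen sums to 2.86695; scaling by 8/2.86695 = 2.79042 puts the formula on 8 O.
Ca: 0.35826 × 2.79042 = 1.000 atoms per formula unit.

1.000 Ca apfu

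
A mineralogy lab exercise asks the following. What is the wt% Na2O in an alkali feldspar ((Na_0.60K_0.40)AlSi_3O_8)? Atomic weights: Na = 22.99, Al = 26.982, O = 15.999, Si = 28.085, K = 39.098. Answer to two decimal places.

6.92 wt%

Molar mass of (Na_0.60K_0.40)AlSi_3O_8 = 0.60*22.99 + 0.40*39.098 + 1*26.982 + 3*28.085 + 8*15.999 = 268.662 g/mol.
Each formula unit contains 0.60 Na, equivalent to 0.60/2 = 0.3000 mol Na2O.
M(Na2O) = 2×22.99 + 1×15.999 = 61.979 g/mol.
Mass of Na2O per formula unit = 0.3000 × 61.979 = 18.594 g.
Na2O wt% = 18.594 / 268.662 × 100 = 6.92%.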